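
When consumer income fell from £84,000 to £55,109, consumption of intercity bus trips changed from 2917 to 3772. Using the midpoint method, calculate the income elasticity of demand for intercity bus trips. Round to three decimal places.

%ΔQ = (3772 − 2917)/[(2917+3772)/2] = 855/3344.5 ≈ 0.2556.
%ΔM = (55,109 − 84,000)/[(84,000+55,109)/2] = -28891/69554.5 ≈ -0.4154.
E_I = %ΔQ/%ΔM ≈ -0.615.
E_I < 0: inferior good.

-0.615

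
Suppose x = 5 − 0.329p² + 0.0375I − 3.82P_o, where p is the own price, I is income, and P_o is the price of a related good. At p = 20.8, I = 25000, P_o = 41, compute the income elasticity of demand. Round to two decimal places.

1.46

x = 5 − 0.329(20.8)² + 0.0375(25000) − 3.82(41) = 5 − 142.3386 + 937.5 − 156.62 = 643.5414.
∂x/∂I = +0.0375, so E_I = 0.0375·(25000/643.5414) ≈ 1.46.
E_I > 1: normal good (luxury).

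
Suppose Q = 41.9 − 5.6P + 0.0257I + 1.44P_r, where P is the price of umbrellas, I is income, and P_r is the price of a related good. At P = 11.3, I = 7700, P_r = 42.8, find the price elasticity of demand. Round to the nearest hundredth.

-0.27

At the given point, Q = 41.9 − 5.6(11.3) + 0.0257(7700) + 1.44(42.8) = 41.9 − 63.28 + 197.89 + 61.632 = 238.142.
∂Q/∂P = −5.6, so E_p = (−5.6)·(11.3/238.142) ≈ -0.27.
|E_p| < 1: demand is inelastic.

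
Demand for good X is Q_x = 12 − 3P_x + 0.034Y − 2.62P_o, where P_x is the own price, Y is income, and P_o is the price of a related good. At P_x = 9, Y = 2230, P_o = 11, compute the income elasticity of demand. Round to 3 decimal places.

2.369

Substituting, Q_x = 12 − 3(9) + 0.034(2230) − 2.62(11) = 12 − 27 + 75.82 − 28.82 = 32.
∂Q_x/∂Y = +0.034, so E_I = 0.034·(2230/32) ≈ 2.369.
E_I > 1: normal good (luxury).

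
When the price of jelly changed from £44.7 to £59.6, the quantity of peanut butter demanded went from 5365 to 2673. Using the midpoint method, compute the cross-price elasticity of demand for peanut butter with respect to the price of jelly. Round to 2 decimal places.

%ΔQ_x = (2673 − 5365)/[(5365+2673)/2] = -2692/4019 ≈ -0.6698.
%ΔP_y = (59.6 − 44.7)/[(44.7+59.6)/2] ≈ 0.2857.
E_xy = -0.6698/0.2857 ≈ -2.34.
E_xy < 0, so peanut butter and jelly are complements.

-2.34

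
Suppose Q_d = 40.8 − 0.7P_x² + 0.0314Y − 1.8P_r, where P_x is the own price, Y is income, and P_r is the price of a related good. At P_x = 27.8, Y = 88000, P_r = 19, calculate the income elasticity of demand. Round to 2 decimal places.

Evaluating quantity at (P_x, Y, P_r) gives Q_d = 40.8 − 0.7(27.8)² + 0.0314(88000) − 1.8(19) = 40.8 − 540.988 + 2763.2 − 34.2 = 2228.812.
∂Q_d/∂Y = +0.0314, so E_I = 0.0314·(88000/2228.812) ≈ 1.24.
E_I > 1: normal good (luxury).

1.24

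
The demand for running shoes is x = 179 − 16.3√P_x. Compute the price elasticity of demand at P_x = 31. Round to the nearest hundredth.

At P_x = 31, x = 88.2454.
dx/dP_x = −16.3/(2√P_x) = −16.3/(2·5.5678).
Point elasticity E = (dx/dP_x)·(P_x/x) = -1.4638 × 31/88.2454 ≈ -0.51.
|E| < 1, so demand is inelastic at this price.

-0.51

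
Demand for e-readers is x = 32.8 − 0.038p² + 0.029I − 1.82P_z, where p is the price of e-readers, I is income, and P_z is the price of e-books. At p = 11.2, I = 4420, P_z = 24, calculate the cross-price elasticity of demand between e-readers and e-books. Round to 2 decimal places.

First evaluate x: 32.8 − 0.038(11.2)² + 0.029(4420) − 1.82(24) = 32.8 − 4.7667 + 128.18 − 43.68 = 112.5333.
∂x/∂P_z = −1.82, so E_xy = -1.82·(24/112.5333) ≈ -0.39.
E_xy < 0: the goods are complements.

-0.39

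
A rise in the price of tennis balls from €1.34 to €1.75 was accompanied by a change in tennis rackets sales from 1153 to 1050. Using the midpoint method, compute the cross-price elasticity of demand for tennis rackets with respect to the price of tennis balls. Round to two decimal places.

%ΔQ_x = (1050 − 1153)/[(1153+1050)/2] = -103/1101.5 ≈ -0.0935.
%ΔP_y = (1.75 − 1.34)/[(1.34+1.75)/2] ≈ 0.2654.
E_xy = -0.0935/0.2654 ≈ -0.35.
E_xy < 0, so tennis rackets and tennis balls are complements.

-0.35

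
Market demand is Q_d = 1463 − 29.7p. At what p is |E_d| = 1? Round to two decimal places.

24.63

For linear demand Q_d = a − bp, E = −bp/(a − bp). |E| = 1 ⇒ bp = a − bp ⇒ p = a/(2b).
p = 1463/(2·29.7) ≈ 24.63.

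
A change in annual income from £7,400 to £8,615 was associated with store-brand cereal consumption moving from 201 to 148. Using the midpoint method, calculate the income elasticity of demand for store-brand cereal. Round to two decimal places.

-2.00

%ΔQ = (148 − 201)/[(201+148)/2] = -53/174.5 ≈ -0.3037.
%ΔM = (8,615 − 7,400)/[(7,400+8,615)/2] = 1215/8007.5 ≈ 0.1517.
E_I = %ΔQ/%ΔM ≈ -2.00.
E_I < 0: inferior good.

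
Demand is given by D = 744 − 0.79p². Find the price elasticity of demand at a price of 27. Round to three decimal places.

-6.852

At p = 27, D = 168.09.
dD/dp = −2·0.79·p = −42.66.
Point elasticity E = (dD/dp)·(p/D) = -42.66 × 27/168.09 ≈ -6.852.
|E| > 1, so demand is elastic at this price.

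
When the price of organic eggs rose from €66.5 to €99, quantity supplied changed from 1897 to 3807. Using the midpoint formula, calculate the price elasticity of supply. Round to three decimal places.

%Δq = (3807 − 1897)/[(1897 + 3807)/2] = 1910/2852 ≈ 0.6697.
%Δp = (99 − 66.5)/[(66.5 + 99)/2] = 32.5/82.75 ≈ 0.3927.
Arc elasticity E = %Δq/%Δp ≈ 0.6697/0.3927 ≈ 1.705.
|E| > 1: supply is elastic over this range.

1.705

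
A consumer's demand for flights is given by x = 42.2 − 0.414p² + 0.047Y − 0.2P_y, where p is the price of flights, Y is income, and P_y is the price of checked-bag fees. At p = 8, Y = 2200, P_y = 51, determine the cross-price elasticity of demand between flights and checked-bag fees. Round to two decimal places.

Evaluating quantity at (p, Y, P_y) gives x = 42.2 − 0.414(8)² + 0.047(2200) − 0.2(51) = 42.2 − 26.496 + 103.4 − 10.2 = 108.904.
∂x/∂P_y = −0.2, so E_xy = -0.2·(51/108.904) ≈ -0.09.
E_xy < 0: the goods are complements.

-0.09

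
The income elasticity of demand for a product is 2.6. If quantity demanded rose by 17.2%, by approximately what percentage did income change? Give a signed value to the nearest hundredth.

%ΔQ ≈ E × %ΔI ⇒ %ΔI = %ΔQ / E = (17.2%)/(2.6) ≈ 6.62%.

6.62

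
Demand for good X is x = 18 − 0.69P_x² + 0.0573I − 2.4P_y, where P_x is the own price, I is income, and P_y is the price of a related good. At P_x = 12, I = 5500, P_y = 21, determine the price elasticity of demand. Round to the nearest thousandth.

-1.084

First evaluate x: 18 − 0.69(12)² + 0.0573(5500) − 2.4(21) = 18 − 99.36 + 315.15 − 50.4 = 183.39.
∂x/∂P_x = −2·0.69·P_x = -16.56, so E_p = -16.56·(12/183.39) ≈ -1.084.
|E_p| > 1: demand is elastic.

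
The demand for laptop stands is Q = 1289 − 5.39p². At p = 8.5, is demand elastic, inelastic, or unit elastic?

At p = 8.5, Q = 899.5725.
dQ/dp = −2·5.39·p = −91.63.
Point elasticity E = (dQ/dp)·(p/Q) = -91.63 × 8.5/899.5725 ≈ -0.866.
|E| ≈ 0.866 < 1, so demand is inelastic.

inelastic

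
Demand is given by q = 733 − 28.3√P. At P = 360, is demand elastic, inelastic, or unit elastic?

At P = 360, q = 196.0453.
dq/dP = −28.3/(2√P) = −28.3/(2·18.9737).
Point elasticity E = (dq/dP)·(P/q) = -0.7458 × 360/196.0453 ≈ -1.369.
|E| ≈ 1.369 > 1, so demand is elastic.

elastic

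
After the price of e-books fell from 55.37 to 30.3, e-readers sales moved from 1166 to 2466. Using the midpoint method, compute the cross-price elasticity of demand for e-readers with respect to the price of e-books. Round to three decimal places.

%ΔQ_x = (2466 − 1166)/[(1166+2466)/2] = 1300/1816 ≈ 0.7159.
%ΔP_y = (30.3 − 55.37)/[(55.37+30.3)/2] ≈ -0.5853.
E_xy = 0.7159/-0.5853 ≈ -1.223.
E_xy < 0, so e-readers and e-books are complements.

-1.223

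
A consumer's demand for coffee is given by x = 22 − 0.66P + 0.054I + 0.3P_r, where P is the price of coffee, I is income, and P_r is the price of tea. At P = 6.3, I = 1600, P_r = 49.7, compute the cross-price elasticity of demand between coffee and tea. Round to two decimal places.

x = 22 − 0.66(6.3) + 0.054(1600) + 0.3(49.7) = 22 − 4.158 + 86.4 + 14.91 = 119.152.
∂x/∂P_r = +0.3, so E_xy = 0.3·(49.7/119.152) ≈ 0.13.
E_xy > 0: the goods are substitutes.

0.13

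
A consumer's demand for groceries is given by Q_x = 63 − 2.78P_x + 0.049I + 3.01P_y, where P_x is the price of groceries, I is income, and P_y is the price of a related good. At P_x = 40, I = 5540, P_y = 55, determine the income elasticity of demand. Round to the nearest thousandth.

First evaluate Q_x: 63 − 2.78(40) + 0.049(5540) + 3.01(55) = 63 − 111.2 + 271.46 + 165.55 = 388.81.
∂Q_x/∂I = +0.049, so E_I = 0.049·(5540/388.81) ≈ 0.698.
E_I ∈ (0,1): normal good (necessity).

0.698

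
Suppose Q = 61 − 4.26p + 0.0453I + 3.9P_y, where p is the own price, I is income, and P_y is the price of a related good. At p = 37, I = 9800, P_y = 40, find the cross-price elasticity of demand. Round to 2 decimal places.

Evaluating quantity at (p, I, P_y) gives Q = 61 − 4.26(37) + 0.0453(9800) + 3.9(40) = 61 − 157.62 + 443.94 + 156 = 503.32.
∂Q/∂P_y = +3.9, so E_xy = 3.9·(40/503.32) ≈ 0.31.
E_xy > 0: the goods are substitutes.

0.31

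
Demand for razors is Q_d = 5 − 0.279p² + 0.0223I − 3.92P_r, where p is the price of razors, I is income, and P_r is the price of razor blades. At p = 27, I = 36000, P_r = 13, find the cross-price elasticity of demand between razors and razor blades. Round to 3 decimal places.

-0.092

Substituting, Q_d = 5 − 0.279(27)² + 0.0223(36000) − 3.92(13) = 5 − 203.391 + 802.8 − 50.96 = 553.449.
∂Q_d/∂P_r = −3.92, so E_xy = -3.92·(13/553.449) ≈ -0.092.
E_xy < 0: the goods are complements.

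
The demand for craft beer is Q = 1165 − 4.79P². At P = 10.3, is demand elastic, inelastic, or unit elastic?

At P = 10.3, Q = 656.8289.
dQ/dP = −2·4.79·P = −98.674.
Point elasticity E = (dQ/dP)·(P/Q) = -98.674 × 10.3/656.8289 ≈ -1.547.
|E| ≈ 1.547 > 1, so demand is elastic.

elastic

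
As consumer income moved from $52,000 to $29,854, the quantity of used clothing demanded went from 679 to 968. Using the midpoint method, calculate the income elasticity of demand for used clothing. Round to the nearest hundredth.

-0.65

%ΔQ = (968 − 679)/[(679+968)/2] = 289/823.5 ≈ 0.3509.
%ΔI = (29,854 − 52,000)/[(52,000+29,854)/2] = -22146/40927 ≈ -0.5411.
E_I = %ΔQ/%ΔI ≈ -0.65.
E_I < 0: inferior good.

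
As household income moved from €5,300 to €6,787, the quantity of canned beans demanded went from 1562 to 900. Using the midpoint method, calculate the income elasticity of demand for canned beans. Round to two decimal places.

%ΔQ = (900 − 1562)/[(1562+900)/2] = -662/1231 ≈ -0.5378.
%ΔM = (6,787 − 5,300)/[(5,300+6,787)/2] = 1487/6043.5 ≈ 0.2460.
E_I = %ΔQ/%ΔM ≈ -2.19.
E_I < 0: inferior good.

-2.19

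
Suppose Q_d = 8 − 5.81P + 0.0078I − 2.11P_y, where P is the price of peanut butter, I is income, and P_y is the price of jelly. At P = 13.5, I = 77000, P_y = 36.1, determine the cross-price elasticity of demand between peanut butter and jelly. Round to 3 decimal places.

Evaluating quantity at (P, I, P_y) gives Q_d = 8 − 5.81(13.5) + 0.0078(77000) − 2.11(36.1) = 8 − 78.435 + 600.6 − 76.171 = 453.994.
∂Q_d/∂P_y = −2.11, so E_xy = -2.11·(36.1/453.994) ≈ -0.168.
E_xy < 0: the goods are complements.

-0.168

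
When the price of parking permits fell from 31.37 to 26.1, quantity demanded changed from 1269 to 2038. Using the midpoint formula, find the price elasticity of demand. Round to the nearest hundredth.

%ΔQ = (2038 − 1269)/[(1269 + 2038)/2] = 769/1653.5 ≈ 0.4651.
%ΔP = (26.1 − 31.37)/[(31.37 + 26.1)/2] = -5.27/28.735 ≈ -0.1834.
Arc elasticity E = %ΔQ/%ΔP ≈ 0.4651/-0.1834 ≈ -2.54.
|E| > 1: demand is elastic over this range.

-2.54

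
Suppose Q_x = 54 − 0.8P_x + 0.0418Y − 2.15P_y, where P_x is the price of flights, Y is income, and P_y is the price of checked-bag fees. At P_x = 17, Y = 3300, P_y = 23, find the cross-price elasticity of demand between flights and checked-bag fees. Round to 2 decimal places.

-0.38

Substituting, Q_x = 54 − 0.8(17) + 0.0418(3300) − 2.15(23) = 54 − 13.6 + 137.94 − 49.45 = 128.89.
∂Q_x/∂P_y = −2.15, so E_xy = -2.15·(23/128.89) ≈ -0.38.
E_xy < 0: the goods are complements.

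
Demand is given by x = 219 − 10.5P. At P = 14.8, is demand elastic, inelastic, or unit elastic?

elastic

At P = 14.8, x = 63.6.
dx/dP = −10.5.
Point elasticity E = (dx/dP)·(P/x) = -10.5 × 14.8/63.6 ≈ -2.443.
|E| ≈ 2.443 > 1, so demand is elastic.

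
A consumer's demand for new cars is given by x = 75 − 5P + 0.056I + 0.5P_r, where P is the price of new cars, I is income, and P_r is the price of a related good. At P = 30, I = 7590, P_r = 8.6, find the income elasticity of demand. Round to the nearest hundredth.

1.20

At the given point, x = 75 − 5(30) + 0.056(7590) + 0.5(8.6) = 75 − 150 + 425.04 + 4.3 = 354.34.
∂x/∂I = +0.056, so E_I = 0.056·(7590/354.34) ≈ 1.20.
E_I > 1: normal good (luxury).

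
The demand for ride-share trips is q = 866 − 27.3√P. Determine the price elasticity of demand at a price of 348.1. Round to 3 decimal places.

At P = 348.1, q = 356.6519.
dq/dP = −27.3/(2√P) = −27.3/(2·18.6574).
Point elasticity E = (dq/dP)·(P/q) = -0.7316 × 348.1/356.6519 ≈ -0.714.
|E| < 1, so demand is inelastic at this price.

-0.714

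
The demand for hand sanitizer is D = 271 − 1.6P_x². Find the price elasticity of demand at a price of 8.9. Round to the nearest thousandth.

At P_x = 8.9, D = 144.264.
dD/dP_x = −2·1.6·P_x = −28.48.
Point elasticity E = (dD/dP_x)·(P_x/D) = -28.48 × 8.9/144.264 ≈ -1.757.
|E| > 1, so demand is elastic at this price.

-1.757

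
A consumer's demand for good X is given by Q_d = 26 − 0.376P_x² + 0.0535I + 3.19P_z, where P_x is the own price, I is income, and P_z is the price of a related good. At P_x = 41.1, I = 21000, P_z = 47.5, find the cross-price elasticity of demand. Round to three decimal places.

First evaluate Q_d: 26 − 0.376(41.1)² + 0.0535(21000) + 3.19(47.5) = 26 − 635.143 + 1123.5 + 151.525 = 665.882.
∂Q_d/∂P_z = +3.19, so E_xy = 3.19·(47.5/665.882) ≈ 0.228.
E_xy > 0: the goods are substitutes.

0.228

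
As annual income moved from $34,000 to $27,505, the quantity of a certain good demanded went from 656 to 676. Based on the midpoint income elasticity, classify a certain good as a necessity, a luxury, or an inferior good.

%ΔQ = (676 − 656)/[(656+676)/2] = 20/666 ≈ 0.0300.
%ΔI = (27,505 − 34,000)/[(34,000+27,505)/2] = -6495/30752.5 ≈ -0.2112.
E_I = %ΔQ/%ΔI ≈ -0.142.
E_I < 0: inferior good.

inferior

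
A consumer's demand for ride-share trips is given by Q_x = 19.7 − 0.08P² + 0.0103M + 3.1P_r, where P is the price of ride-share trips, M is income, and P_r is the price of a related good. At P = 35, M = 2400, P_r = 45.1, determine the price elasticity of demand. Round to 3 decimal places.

-2.273

Evaluating quantity at (P, M, P_r) gives Q_x = 19.7 − 0.08(35)² + 0.0103(2400) + 3.1(45.1) = 19.7 − 98 + 24.72 + 139.81 = 86.23.
∂Q_x/∂P = −2·0.08·P = -5.6, so E_p = -5.6·(35/86.23) ≈ -2.273.
|E_p| > 1: demand is elastic.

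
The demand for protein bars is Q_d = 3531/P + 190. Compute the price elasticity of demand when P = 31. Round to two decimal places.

At P = 31, Q_d = 303.9032.
dQ_d/dP = −3531/P² = −3.6743.
Point elasticity E = (dQ_d/dP)·(P/Q_d) = -3.6743 × 31/303.9032 ≈ -0.37.
|E| < 1, so demand is inelastic at this price.

-0.37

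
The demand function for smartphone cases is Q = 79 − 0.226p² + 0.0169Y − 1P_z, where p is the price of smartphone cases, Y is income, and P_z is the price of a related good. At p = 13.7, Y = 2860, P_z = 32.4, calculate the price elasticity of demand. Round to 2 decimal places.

At the given point, Q = 79 − 0.226(13.7)² + 0.0169(2860) − 1(32.4) = 79 − 42.4179 + 48.334 − 32.4 = 52.5161.
∂Q/∂p = −2·0.226·p = -6.1924, so E_p = -6.1924·(13.7/52.5161) ≈ -1.62.
|E_p| > 1: demand is elastic.

-1.62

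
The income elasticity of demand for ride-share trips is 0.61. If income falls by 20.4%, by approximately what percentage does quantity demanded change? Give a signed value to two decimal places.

-12.44

%ΔQ ≈ E × %ΔI = (0.61) × (-20.4%) ≈ -12.44%.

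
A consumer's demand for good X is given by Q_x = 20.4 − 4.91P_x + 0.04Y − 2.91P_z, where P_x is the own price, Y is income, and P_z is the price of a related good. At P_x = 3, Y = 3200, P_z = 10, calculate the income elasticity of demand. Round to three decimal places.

1.224

At the given point, Q_x = 20.4 − 4.91(3) + 0.04(3200) − 2.91(10) = 20.4 − 14.73 + 128 − 29.1 = 104.57.
∂Q_x/∂Y = +0.04, so E_I = 0.04·(3200/104.57) ≈ 1.224.
E_I > 1: normal good (luxury).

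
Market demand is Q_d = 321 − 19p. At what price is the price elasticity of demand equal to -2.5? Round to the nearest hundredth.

Set −bp/(a − bp) = −2.5 ⇒ bp = 2.5(a − bp) ⇒ bp(1+2.5) = 2.5·a.
p = 2.5·321/(19·3.5) ≈ 12.07.

12.07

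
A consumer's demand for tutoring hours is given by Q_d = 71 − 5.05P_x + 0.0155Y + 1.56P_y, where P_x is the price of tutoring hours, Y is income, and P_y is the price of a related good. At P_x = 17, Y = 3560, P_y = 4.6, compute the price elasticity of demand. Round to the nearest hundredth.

Evaluating quantity at (P_x, Y, P_y) gives Q_d = 71 − 5.05(17) + 0.0155(3560) + 1.56(4.6) = 71 − 85.85 + 55.18 + 7.176 = 47.506.
∂Q_d/∂P_x = −5.05, so E_p = (−5.05)·(17/47.506) ≈ -1.81.
|E_p| > 1: demand is elastic.

-1.81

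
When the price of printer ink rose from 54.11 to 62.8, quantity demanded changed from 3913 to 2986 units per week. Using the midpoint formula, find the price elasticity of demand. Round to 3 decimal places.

-1.808

%Δq = (2986 − 3913)/[(3913 + 2986)/2] = -927/3449.5 ≈ -0.2687.
%ΔP = (62.8 − 54.11)/[(54.11 + 62.8)/2] = 8.69/58.455 ≈ 0.1487.
Arc elasticity E = %Δq/%ΔP ≈ -0.2687/0.1487 ≈ -1.808.
|E| > 1: demand is elastic over this range.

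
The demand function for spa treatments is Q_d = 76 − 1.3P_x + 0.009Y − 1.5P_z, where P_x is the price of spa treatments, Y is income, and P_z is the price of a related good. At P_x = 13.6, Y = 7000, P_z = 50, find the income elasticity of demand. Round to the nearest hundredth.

1.36

First evaluate Q_d: 76 − 1.3(13.6) + 0.009(7000) − 1.5(50) = 76 − 17.68 + 63 − 75 = 46.32.
∂Q_d/∂Y = +0.009, so E_I = 0.009·(7000/46.32) ≈ 1.36.
E_I > 1: normal good (luxury).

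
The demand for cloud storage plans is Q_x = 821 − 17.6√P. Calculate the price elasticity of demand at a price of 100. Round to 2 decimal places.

At P = 100, Q_x = 645.
dQ_x/dP = −17.6/(2√P) = −17.6/(2·10).
Point elasticity E = (dQ_x/dP)·(P/Q_x) = -0.88 × 100/645 ≈ -0.14.
|E| < 1, so demand is inelastic at this price.

-0.14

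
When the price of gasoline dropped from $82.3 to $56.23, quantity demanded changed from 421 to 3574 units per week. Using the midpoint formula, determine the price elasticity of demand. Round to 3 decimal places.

-4.194

%Δq = (3574 − 421)/[(421 + 3574)/2] = 3153/1997.5 ≈ 1.5785.
%Δp = (56.23 − 82.3)/[(82.3 + 56.23)/2] = -26.07/69.265 ≈ -0.3764.
Arc elasticity E = %Δq/%Δp ≈ 1.5785/-0.3764 ≈ -4.194.
|E| > 1: demand is elastic over this range.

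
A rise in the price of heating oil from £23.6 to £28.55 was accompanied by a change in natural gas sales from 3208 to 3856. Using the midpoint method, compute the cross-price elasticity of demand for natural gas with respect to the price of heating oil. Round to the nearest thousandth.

0.966

%ΔQ_x = (3856 − 3208)/[(3208+3856)/2] = 648/3532 ≈ 0.1835.
%ΔP_y = (28.55 − 23.6)/[(23.6+28.55)/2] ≈ 0.1898.
E_xy = 0.1835/0.1898 ≈ 0.966.
E_xy > 0, so natural gas and heating oil are substitutes.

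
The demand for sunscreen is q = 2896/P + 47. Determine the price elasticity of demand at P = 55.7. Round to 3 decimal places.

At P = 55.7, q = 98.9928.
dq/dP = −2896/P² = −0.9334.
Point elasticity E = (dq/dP)·(P/q) = -0.9334 × 55.7/98.9928 ≈ -0.525.
|E| < 1, so demand is inelastic at this price.

-0.525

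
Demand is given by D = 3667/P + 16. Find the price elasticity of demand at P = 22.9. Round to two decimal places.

At P = 22.9, D = 176.131.
dD/dP = −3667/P² = −6.9926.
Point elasticity E = (dD/dP)·(P/D) = -6.9926 × 22.9/176.131 ≈ -0.91.
|E| < 1, so demand is inelastic at this price.

-0.91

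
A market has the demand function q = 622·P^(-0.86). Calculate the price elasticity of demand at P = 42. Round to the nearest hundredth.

For a Cobb–Douglas (constant-elasticity) form q = A·P^α·…, the elasticity with respect to P equals the exponent α at every point.
Here the exponent on P is -0.86, so the price elasticity of demand is -0.86.

-0.86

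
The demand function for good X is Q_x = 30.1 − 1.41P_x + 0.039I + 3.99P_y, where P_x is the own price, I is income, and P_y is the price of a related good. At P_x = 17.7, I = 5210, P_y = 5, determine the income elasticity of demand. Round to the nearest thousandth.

Q_x = 30.1 − 1.41(17.7) + 0.039(5210) + 3.99(5) = 30.1 − 24.957 + 203.19 + 19.95 = 228.283.
∂Q_x/∂I = +0.039, so E_I = 0.039·(5210/228.283) ≈ 0.890.
E_I ∈ (0,1): normal good (necessity).

0.890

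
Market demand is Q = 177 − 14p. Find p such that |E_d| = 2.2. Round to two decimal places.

8.69

Set −bp/(a − bp) = −2.2 ⇒ bp = 2.2(a − bp) ⇒ bp(1+2.2) = 2.2·a.
p = 2.2·177/(14·3.2) ≈ 8.69.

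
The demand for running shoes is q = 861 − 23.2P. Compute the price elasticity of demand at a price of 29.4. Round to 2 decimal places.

-3.81

At P = 29.4, q = 178.92.
dq/dP = −23.2.
Point elasticity E = (dq/dP)·(P/q) = -23.2 × 29.4/178.92 ≈ -3.81.
|E| > 1, so demand is elastic at this price.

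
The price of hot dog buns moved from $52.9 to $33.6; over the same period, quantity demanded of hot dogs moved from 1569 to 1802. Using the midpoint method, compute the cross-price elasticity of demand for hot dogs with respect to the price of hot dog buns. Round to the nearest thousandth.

%ΔQ_x = (1802 − 1569)/[(1569+1802)/2] = 233/1685.5 ≈ 0.1382.
%ΔP_y = (33.6 − 52.9)/[(52.9+33.6)/2] ≈ -0.4462.
E_xy = 0.1382/-0.4462 ≈ -0.310.
E_xy < 0, so hot dogs and hot dog buns are complements.

-0.310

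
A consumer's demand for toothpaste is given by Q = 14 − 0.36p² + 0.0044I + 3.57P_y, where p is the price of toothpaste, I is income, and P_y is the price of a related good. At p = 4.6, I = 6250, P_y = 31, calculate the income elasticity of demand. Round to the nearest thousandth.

0.190

At the given point, Q = 14 − 0.36(4.6)² + 0.0044(6250) + 3.57(31) = 14 − 7.6176 + 27.5 + 110.67 = 144.5524.
∂Q/∂I = +0.0044, so E_I = 0.0044·(6250/144.5524) ≈ 0.190.
E_I ∈ (0,1): normal good (necessity).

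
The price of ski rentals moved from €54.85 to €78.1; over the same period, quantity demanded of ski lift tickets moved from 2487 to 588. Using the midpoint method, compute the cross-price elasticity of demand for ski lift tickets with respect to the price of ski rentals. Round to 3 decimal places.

-3.531

%ΔQ_x = (588 − 2487)/[(2487+588)/2] = -1899/1537.5 ≈ -1.2351.
%ΔP_y = (78.1 − 54.85)/[(54.85+78.1)/2] ≈ 0.3498.
E_xy = -1.2351/0.3498 ≈ -3.531.
E_xy < 0, so ski lift tickets and ski rentals are complements.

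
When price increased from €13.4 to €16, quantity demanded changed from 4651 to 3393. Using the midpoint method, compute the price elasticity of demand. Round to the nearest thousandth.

%ΔQ = (3393 − 4651)/[(4651 + 3393)/2] = -1258/4022 ≈ -0.3128.
%ΔP = (16 − 13.4)/[(13.4 + 16)/2] = 2.6/14.7 ≈ 0.1769.
Arc elasticity E = %ΔQ/%ΔP ≈ -0.3128/0.1769 ≈ -1.768.
|E| > 1: demand is elastic over this range.

-1.768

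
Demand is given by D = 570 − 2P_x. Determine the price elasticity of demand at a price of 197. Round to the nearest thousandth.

At P_x = 197, D = 176.
dD/dP_x = −2.
Point elasticity E = (dD/dP_x)·(P_x/D) = -2 × 197/176 ≈ -2.239.
|E| > 1, so demand is elastic at this price.

-2.239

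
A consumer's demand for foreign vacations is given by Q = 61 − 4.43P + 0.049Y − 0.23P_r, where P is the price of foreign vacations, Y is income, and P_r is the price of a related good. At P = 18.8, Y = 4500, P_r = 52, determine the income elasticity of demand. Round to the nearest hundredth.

First evaluate Q: 61 − 4.43(18.8) + 0.049(4500) − 0.23(52) = 61 − 83.284 + 220.5 − 11.96 = 186.256.
∂Q/∂Y = +0.049, so E_I = 0.049·(4500/186.256) ≈ 1.18.
E_I > 1: normal good (luxury).

1.18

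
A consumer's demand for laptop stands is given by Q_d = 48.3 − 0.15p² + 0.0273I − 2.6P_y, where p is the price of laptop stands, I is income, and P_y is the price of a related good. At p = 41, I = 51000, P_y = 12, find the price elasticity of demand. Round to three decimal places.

-0.436

At the given point, Q_d = 48.3 − 0.15(41)² + 0.0273(51000) − 2.6(12) = 48.3 − 252.15 + 1392.3 − 31.2 = 1157.25.
∂Q_d/∂p = −2·0.15·p = -12.3, so E_p = -12.3·(41/1157.25) ≈ -0.436.
|E_p| < 1: demand is inelastic.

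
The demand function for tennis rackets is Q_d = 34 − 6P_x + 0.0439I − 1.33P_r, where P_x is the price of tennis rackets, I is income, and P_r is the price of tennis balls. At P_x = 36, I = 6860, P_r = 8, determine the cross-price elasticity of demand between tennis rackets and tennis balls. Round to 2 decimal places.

-0.10

Substituting, Q_d = 34 − 6(36) + 0.0439(6860) − 1.33(8) = 34 − 216 + 301.154 − 10.64 = 108.514.
∂Q_d/∂P_r = −1.33, so E_xy = -1.33·(8/108.514) ≈ -0.10.
E_xy < 0: the goods are complements.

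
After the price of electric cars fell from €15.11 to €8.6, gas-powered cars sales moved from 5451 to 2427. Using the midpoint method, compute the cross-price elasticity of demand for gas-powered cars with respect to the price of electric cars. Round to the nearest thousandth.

1.398

%ΔQ_x = (2427 − 5451)/[(5451+2427)/2] = -3024/3939 ≈ -0.7677.
%ΔP_y = (8.6 − 15.11)/[(15.11+8.6)/2] ≈ -0.5491.
E_xy = -0.7677/-0.5491 ≈ 1.398.
E_xy > 0, so gas-powered cars and electric cars are substitutes.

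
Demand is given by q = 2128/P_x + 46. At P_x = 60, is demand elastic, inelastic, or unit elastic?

inelastic

At P_x = 60, q = 81.4667.
dq/dP_x = −2128/P_x² = −0.5911.
Point elasticity E = (dq/dP_x)·(P_x/q) = -0.5911 × 60/81.4667 ≈ -0.435.
|E| ≈ 0.435 < 1, so demand is inelastic.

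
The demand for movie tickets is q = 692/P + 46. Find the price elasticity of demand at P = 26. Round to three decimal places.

-0.367

At P = 26, q = 72.6154.
dq/dP = −692/P² = −1.0237.
Point elasticity E = (dq/dP)·(P/q) = -1.0237 × 26/72.6154 ≈ -0.367.
|E| < 1, so demand is inelastic at this price.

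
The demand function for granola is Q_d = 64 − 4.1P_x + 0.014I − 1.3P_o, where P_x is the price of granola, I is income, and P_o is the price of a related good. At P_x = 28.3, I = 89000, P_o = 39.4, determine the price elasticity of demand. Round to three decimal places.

-0.102

Evaluating quantity at (P_x, I, P_o) gives Q_d = 64 − 4.1(28.3) + 0.014(89000) − 1.3(39.4) = 64 − 116.03 + 1246 − 51.22 = 1142.75.
∂Q_d/∂P_x = −4.1, so E_p = (−4.1)·(28.3/1142.75) ≈ -0.102.
|E_p| < 1: demand is inelastic.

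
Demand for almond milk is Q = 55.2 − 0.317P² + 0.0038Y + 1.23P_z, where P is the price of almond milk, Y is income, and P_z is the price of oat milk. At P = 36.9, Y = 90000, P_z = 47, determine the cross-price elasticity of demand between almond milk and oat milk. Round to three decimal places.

2.473

At the given point, Q = 55.2 − 0.317(36.9)² + 0.0038(90000) + 1.23(47) = 55.2 − 431.6304 + 342 + 57.81 = 23.3796.
∂Q/∂P_z = +1.23, so E_xy = 1.23·(47/23.3796) ≈ 2.473.
E_xy > 0: the goods are substitutes.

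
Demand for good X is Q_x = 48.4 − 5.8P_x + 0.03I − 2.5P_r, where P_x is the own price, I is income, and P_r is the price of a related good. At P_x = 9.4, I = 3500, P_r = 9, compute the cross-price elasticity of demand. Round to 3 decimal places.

At the given point, Q_x = 48.4 − 5.8(9.4) + 0.03(3500) − 2.5(9) = 48.4 − 54.52 + 105 − 22.5 = 76.38.
∂Q_x/∂P_r = −2.5, so E_xy = -2.5·(9/76.38) ≈ -0.295.
E_xy < 0: the goods are complements.

-0.295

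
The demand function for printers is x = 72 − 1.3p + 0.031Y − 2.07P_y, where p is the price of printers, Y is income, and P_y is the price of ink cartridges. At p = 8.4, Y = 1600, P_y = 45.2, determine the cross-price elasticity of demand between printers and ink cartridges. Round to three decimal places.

-5.466

First evaluate x: 72 − 1.3(8.4) + 0.031(1600) − 2.07(45.2) = 72 − 10.92 + 49.6 − 93.564 = 17.116.
∂x/∂P_y = −2.07, so E_xy = -2.07·(45.2/17.116) ≈ -5.466.
E_xy < 0: the goods are complements.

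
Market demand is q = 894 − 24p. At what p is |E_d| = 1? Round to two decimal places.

For linear demand q = a − bp, E = −bp/(a − bp). |E| = 1 ⇒ bp = a − bp ⇒ p = a/(2b).
p = 894/(2·24) ≈ 18.63.

18.63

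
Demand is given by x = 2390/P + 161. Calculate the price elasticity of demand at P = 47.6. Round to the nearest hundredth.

At P = 47.6, x = 211.2101.
dx/dP = −2390/P² = −1.0548.
Point elasticity E = (dx/dP)·(P/x) = -1.0548 × 47.6/211.2101 ≈ -0.24.
|E| < 1, so demand is inelastic at this price.

-0.24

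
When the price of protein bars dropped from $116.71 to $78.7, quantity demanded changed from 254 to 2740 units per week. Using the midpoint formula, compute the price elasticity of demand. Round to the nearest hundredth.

%ΔQ = (2740 − 254)/[(254 + 2740)/2] = 2486/1497 ≈ 1.6607.
%Δp = (78.7 − 116.71)/[(116.71 + 78.7)/2] = -38.01/97.705 ≈ -0.3890.
Arc elasticity E = %ΔQ/%Δp ≈ 1.6607/-0.3890 ≈ -4.27.
|E| > 1: demand is elastic over this range.

-4.27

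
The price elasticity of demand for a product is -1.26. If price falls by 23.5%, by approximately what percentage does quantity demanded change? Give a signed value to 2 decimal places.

29.61

%ΔQ ≈ E × %ΔP = (-1.26) × (-23.5%) = 29.61%.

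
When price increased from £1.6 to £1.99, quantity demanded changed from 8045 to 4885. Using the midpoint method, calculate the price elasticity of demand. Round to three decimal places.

-2.250

%ΔQ = (4885 − 8045)/[(8045 + 4885)/2] = -3160/6465 ≈ -0.4888.
%Δp = (1.99 − 1.6)/[(1.6 + 1.99)/2] = 0.39/1.795 ≈ 0.2173.
Arc elasticity E = %ΔQ/%Δp ≈ -0.4888/0.2173 ≈ -2.250.
|E| > 1: demand is elastic over this range.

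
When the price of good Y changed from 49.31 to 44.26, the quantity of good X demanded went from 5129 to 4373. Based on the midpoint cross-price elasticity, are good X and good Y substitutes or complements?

substitutes

%ΔQ_x = (4373 − 5129)/[(5129+4373)/2] = -756/4751 ≈ -0.1591.
%ΔP_y = (44.26 − 49.31)/[(49.31+44.26)/2] ≈ -0.1079.
E_xy = -0.1591/-0.1079 ≈ 1.474.
E_xy > 0, so the goods are substitutes.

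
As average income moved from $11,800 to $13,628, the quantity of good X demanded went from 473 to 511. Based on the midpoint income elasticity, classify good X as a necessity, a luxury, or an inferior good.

%ΔQ = (511 − 473)/[(473+511)/2] = 38/492 ≈ 0.0772.
%ΔY = (13,628 − 11,800)/[(11,800+13,628)/2] = 1828/12714 ≈ 0.1438.
E_I = %ΔQ/%ΔY ≈ 0.537.
E_I ∈ (0,1): normal good (necessity).

necessity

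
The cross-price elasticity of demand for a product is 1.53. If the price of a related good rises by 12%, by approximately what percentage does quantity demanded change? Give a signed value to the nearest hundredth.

%ΔQ ≈ E × %ΔP_y = (1.53) × (12%) = 18.36%.

18.36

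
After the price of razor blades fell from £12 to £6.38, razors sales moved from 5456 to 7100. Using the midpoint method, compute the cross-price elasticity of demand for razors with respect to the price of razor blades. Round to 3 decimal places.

%ΔQ_x = (7100 − 5456)/[(5456+7100)/2] = 1644/6278 ≈ 0.2619.
%ΔP_y = (6.38 − 12)/[(12+6.38)/2] ≈ -0.6115.
E_xy = 0.2619/-0.6115 ≈ -0.428.
E_xy < 0, so razors and razor blades are complements.

-0.428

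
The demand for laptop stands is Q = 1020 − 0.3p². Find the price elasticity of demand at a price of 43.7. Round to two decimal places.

At p = 43.7, Q = 447.093.
dQ/dp = −2·0.3·p = −26.22.
Point elasticity E = (dQ/dp)·(p/Q) = -26.22 × 43.7/447.093 ≈ -2.56.
|E| > 1, so demand is elastic at this price.

-2.56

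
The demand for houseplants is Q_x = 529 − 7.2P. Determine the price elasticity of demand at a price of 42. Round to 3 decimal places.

At P = 42, Q_x = 226.6.
dQ_x/dP = −7.2.
Point elasticity E = (dQ_x/dP)·(P/Q_x) = -7.2 × 42/226.6 ≈ -1.335.
|E| > 1, so demand is elastic at this price.

-1.335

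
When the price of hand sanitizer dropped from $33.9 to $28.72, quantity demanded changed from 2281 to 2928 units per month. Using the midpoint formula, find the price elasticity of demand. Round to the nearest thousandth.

%ΔQ = (2928 − 2281)/[(2281 + 2928)/2] = 647/2604.5 ≈ 0.2484.
%ΔP = (28.72 − 33.9)/[(33.9 + 28.72)/2] = -5.18/31.31 ≈ -0.1654.
Arc elasticity E = %ΔQ/%ΔP ≈ 0.2484/-0.1654 ≈ -1.502.
|E| > 1: demand is elastic over this range.

-1.502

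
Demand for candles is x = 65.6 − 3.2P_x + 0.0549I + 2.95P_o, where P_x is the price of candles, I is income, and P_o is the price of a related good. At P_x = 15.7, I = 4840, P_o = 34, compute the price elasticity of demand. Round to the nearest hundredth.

x = 65.6 − 3.2(15.7) + 0.0549(4840) + 2.95(34) = 65.6 − 50.24 + 265.716 + 100.3 = 381.376.
∂x/∂P_x = −3.2, so E_p = (−3.2)·(15.7/381.376) ≈ -0.13.
|E_p| < 1: demand is inelastic.

-0.13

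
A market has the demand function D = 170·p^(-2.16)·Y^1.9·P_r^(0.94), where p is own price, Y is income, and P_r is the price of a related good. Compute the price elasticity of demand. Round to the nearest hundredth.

-2.16

For a Cobb–Douglas (constant-elasticity) form D = A·p^α·…, the elasticity with respect to p equals the exponent α at every point.
Here the exponent on p is -2.16, so the price elasticity of demand is -2.16.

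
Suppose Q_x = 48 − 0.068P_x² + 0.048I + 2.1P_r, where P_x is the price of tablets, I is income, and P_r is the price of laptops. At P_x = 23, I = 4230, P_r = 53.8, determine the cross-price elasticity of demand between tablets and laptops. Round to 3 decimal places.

Evaluating quantity at (P_x, I, P_r) gives Q_x = 48 − 0.068(23)² + 0.048(4230) + 2.1(53.8) = 48 − 35.972 + 203.04 + 112.98 = 328.048.
∂Q_x/∂P_r = +2.1, so E_xy = 2.1·(53.8/328.048) ≈ 0.344.
E_xy > 0: the goods are substitutes.

0.344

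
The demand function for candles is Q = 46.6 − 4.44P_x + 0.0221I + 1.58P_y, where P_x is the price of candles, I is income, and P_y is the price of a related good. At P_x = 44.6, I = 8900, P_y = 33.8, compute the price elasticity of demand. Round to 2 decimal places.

-2.01

Q = 46.6 − 4.44(44.6) + 0.0221(8900) + 1.58(33.8) = 46.6 − 198.024 + 196.69 + 53.404 = 98.67.
∂Q/∂P_x = −4.44, so E_p = (−4.44)·(44.6/98.67) ≈ -2.01.
|E_p| > 1: demand is elastic.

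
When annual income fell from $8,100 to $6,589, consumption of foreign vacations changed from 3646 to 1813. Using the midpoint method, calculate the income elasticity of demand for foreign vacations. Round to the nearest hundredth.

%ΔQ = (1813 − 3646)/[(3646+1813)/2] = -1833/2729.5 ≈ -0.6716.
%ΔM = (6,589 − 8,100)/[(8,100+6,589)/2] = -1511/7344.5 ≈ -0.2057.
E_I = %ΔQ/%ΔM ≈ 3.26.
E_I > 1: normal good (luxury).

3.26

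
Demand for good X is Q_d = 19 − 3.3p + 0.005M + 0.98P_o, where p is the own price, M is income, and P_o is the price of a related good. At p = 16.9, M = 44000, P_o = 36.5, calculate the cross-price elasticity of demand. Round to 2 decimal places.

0.16

Evaluating quantity at (p, M, P_o) gives Q_d = 19 − 3.3(16.9) + 0.005(44000) + 0.98(36.5) = 19 − 55.77 + 220 + 35.77 = 219.
∂Q_d/∂P_o = +0.98, so E_xy = 0.98·(36.5/219) ≈ 0.16.
E_xy > 0: the goods are substitutes.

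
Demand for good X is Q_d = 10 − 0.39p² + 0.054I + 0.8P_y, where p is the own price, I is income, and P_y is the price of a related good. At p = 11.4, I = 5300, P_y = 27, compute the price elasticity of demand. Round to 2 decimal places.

Evaluating quantity at (p, I, P_y) gives Q_d = 10 − 0.39(11.4)² + 0.054(5300) + 0.8(27) = 10 − 50.6844 + 286.2 + 21.6 = 267.1156.
∂Q_d/∂p = −2·0.39·p = -8.892, so E_p = -8.892·(11.4/267.1156) ≈ -0.38.
|E_p| < 1: demand is inelastic.

-0.38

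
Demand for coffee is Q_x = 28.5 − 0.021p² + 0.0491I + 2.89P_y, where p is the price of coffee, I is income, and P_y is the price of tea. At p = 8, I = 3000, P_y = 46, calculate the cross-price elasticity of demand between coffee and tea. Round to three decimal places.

0.432

Evaluating quantity at (p, I, P_y) gives Q_x = 28.5 − 0.021(8)² + 0.0491(3000) + 2.89(46) = 28.5 − 1.344 + 147.3 + 132.94 = 307.396.
∂Q_x/∂P_y = +2.89, so E_xy = 2.89·(46/307.396) ≈ 0.432.
E_xy > 0: the goods are substitutes.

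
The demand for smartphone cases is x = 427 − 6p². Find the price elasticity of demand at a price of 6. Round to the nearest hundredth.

-2.05

At p = 6, x = 211.
dx/dp = −2·6·p = −72.
Point elasticity E = (dx/dp)·(p/x) = -72 × 6/211 ≈ -2.05.
|E| > 1, so demand is elastic at this price.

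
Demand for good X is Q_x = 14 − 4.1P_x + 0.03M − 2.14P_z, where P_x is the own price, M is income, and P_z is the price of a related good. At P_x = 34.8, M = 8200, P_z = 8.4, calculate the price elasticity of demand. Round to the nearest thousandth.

-1.436

Evaluating quantity at (P_x, M, P_z) gives Q_x = 14 − 4.1(34.8) + 0.03(8200) − 2.14(8.4) = 14 − 142.68 + 246 − 17.976 = 99.344.
∂Q_x/∂P_x = −4.1, so E_p = (−4.1)·(34.8/99.344) ≈ -1.436.
|E_p| > 1: demand is elastic.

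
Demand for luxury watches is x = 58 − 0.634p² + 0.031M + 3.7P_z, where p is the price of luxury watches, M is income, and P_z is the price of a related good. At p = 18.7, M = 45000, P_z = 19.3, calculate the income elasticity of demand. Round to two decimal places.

Substituting, x = 58 − 0.634(18.7)² + 0.031(45000) + 3.7(19.3) = 58 − 221.7035 + 1395 + 71.41 = 1302.7065.
∂x/∂M = +0.031, so E_I = 0.031·(45000/1302.7065) ≈ 1.07.
E_I > 1: normal good (luxury).

1.07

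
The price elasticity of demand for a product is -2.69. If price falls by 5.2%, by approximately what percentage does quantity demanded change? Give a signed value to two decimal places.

13.99

%ΔQ ≈ E × %ΔP = (-2.69) × (-5.2%) ≈ 13.99%.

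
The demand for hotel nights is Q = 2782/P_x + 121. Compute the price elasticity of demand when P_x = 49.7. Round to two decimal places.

At P_x = 49.7, Q = 176.9759.
dQ/dP_x = −2782/P_x² = −1.1263.
Point elasticity E = (dQ/dP_x)·(P_x/Q) = -1.1263 × 49.7/176.9759 ≈ -0.32.
|E| < 1, so demand is inelastic at this price.

-0.32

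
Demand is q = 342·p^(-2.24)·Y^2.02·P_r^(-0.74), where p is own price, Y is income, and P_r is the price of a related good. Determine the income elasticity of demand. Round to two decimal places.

For a Cobb–Douglas (constant-elasticity) form q = A·Y^α·…, the elasticity with respect to Y equals the exponent α at every point.
Here the exponent on Y is 2.02, so the income elasticity of demand is 2.02.

2.02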